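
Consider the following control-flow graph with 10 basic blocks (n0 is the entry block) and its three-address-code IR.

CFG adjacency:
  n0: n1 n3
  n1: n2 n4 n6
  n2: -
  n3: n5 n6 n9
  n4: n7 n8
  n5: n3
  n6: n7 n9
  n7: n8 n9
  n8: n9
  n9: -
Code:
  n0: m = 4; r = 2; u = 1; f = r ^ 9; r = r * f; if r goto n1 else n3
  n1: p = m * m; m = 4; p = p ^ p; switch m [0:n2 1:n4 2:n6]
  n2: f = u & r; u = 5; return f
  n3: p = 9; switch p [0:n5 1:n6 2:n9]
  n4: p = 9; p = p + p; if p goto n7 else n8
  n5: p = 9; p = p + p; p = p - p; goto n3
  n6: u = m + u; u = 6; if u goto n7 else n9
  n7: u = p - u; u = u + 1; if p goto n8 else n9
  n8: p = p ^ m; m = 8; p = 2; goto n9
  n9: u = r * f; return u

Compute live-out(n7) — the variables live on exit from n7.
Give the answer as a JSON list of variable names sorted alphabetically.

Answer: ["f", "m", "p", "r"]

Derivation:
Block summaries:
  n0: def={f,m,r,u} ue=∅
  n1: def={m,p} ue={m}
  n2: def={f,u} ue={r,u}
  n3: def={p} ue=∅
  n4: def={p} ue=∅
  n5: def={p} ue=∅
  n6: def={u} ue={m,u}
  n7: def={u} ue={p,u}
  n8: def={m,p} ue={m,p}
  n9: def={u} ue={f,r}

Liveness:
  n0: in=∅ out={f,m,r,u}
  n1: in={f,m,r,u} out={f,m,p,r,u}
  n2: in={r,u} out=∅
  n3: in={f,m,r,u} out={f,m,p,r,u}
  n4: in={f,m,r,u} out={f,m,p,r,u}
  n5: in={f,m,r,u} out={f,m,r,u}
  n6: in={f,m,p,r,u} out={f,m,p,r,u}
  n7: in={f,m,p,r,u} out={f,m,p,r}
  n8: in={f,m,p,r} out={f,r}
  n9: in={f,r} out=∅

live-out(n7) = ["f", "m", "p", "r"]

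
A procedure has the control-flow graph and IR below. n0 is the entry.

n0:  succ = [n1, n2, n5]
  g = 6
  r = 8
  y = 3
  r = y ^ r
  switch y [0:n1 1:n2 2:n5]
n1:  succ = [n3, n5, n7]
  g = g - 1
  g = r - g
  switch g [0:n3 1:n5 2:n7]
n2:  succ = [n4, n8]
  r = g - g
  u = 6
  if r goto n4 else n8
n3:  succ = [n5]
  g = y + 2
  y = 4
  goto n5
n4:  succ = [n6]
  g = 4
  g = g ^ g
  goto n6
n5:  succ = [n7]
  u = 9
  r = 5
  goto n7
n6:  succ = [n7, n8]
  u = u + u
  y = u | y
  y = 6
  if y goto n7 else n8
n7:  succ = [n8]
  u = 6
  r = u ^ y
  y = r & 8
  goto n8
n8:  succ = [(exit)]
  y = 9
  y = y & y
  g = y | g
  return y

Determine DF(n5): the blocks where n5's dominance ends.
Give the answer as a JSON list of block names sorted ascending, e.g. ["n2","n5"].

Answer: ["n7"]

Working:
idom tree: n1←n0 n2←n0 n3←n1 n4←n2 n5←n0 n6←n4 n7←n0 n8←n0
Dom at joins:
  n5: preds {n0,n1,n3}: {n0} ∩ {n0,n1} ∩ {n0,n1,n3} = {n0}; idom=n0
  n7: preds {n1,n5,n6}: {n0,n1} ∩ {n0,n5} ∩ {n0,n2,n4,n6} = {n0}; idom=n0
  n8: preds {n2,n6,n7}: {n0,n2} ∩ {n0,n2,n4,n6} ∩ {n0,n7} = {n0}; idom=n0

DF derivation:
  join n5 pred n0: · stop@n0
  join n5 pred n1: n1 stop@n0
  join n5 pred n3: n3→n1 stop@n0
  join n7 pred n1: n1 stop@n0
  join n7 pred n5: n5 stop@n0
  join n7 pred n6: n6→n4→n2 stop@n0
  join n8 pred n2: n2 stop@n0
  join n8 pred n6: n6→n4→n2 stop@n0
  join n8 pred n7: n7 stop@n0
  DF(n0)=∅
  DF(n1)={n5,n7}
  DF(n2)={n7,n8}
  DF(n3)={n5}
  DF(n4)={n7,n8}
  DF(n5)={n7}
  DF(n6)={n7,n8}
  DF(n7)={n8}
  DF(n8)=∅

DF(n5) = ["n7"]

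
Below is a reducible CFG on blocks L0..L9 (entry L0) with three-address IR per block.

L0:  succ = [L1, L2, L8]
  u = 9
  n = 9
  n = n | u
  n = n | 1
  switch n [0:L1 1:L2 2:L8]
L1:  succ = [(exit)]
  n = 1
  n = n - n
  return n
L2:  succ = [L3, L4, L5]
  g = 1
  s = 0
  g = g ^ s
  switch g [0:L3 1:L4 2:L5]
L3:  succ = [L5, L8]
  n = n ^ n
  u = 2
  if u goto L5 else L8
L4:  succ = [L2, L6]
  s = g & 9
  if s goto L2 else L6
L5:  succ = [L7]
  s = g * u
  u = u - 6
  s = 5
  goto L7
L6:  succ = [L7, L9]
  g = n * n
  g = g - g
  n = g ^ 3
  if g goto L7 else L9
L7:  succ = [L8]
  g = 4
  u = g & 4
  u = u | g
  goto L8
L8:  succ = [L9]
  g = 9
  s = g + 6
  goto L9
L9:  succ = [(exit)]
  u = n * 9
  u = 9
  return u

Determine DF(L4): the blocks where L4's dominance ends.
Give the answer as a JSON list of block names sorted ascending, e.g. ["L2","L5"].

Answer: ["L2", "L7", "L9"]

Analysis:
idom tree: L1←L0 L2←L0 L3←L2 L4←L2 L5←L2 L6←L4 L7←L2 L8←L0 L9←L0
Dom at joins:
  L2: preds {L0,L4}: {L0} ∩ {L0,L2,L4} = {L0}; idom=L0
  L5: preds {L2,L3}: {L0,L2} ∩ {L0,L2,L3} = {L0,L2}; idom=L2
  L7: preds {L5,L6}: {L0,L2,L5} ∩ {L0,L2,L4,L6} = {L0,L2}; idom=L2
  L8: preds {L0,L3,L7}: {L0} ∩ {L0,L2,L3} ∩ {L0,L2,L7} = {L0}; idom=L0
  L9: preds {L6,L8}: {L0,L2,L4,L6} ∩ {L0,L8} = {L0}; idom=L0

Frontier:
  L2←L0: walk · to L0
  L2←L4: walk L4→L2 to L0
  L5←L2: walk · to L2
  L5←L3: walk L3 to L2
  L7←L5: walk L5 to L2
  L7←L6: walk L6→L4 to L2
  L8←L0: walk · to L0
  L8←L3: walk L3→L2 to L0
  L8←L7: walk L7→L2 to L0
  L9←L6: walk L6→L4→L2 to L0
  L9←L8: walk L8 to L0
  L0: DF=∅
  L1: DF=∅
  L2: DF={L2,L8,L9}
  L3: DF={L5,L8}
  L4: DF={L2,L7,L9}
  L5: DF={L7}
  L6: DF={L7,L9}
  L7: DF={L8}
  L8: DF={L9}
  L9: DF=∅

DF(L4) = ["L2", "L7", "L9"]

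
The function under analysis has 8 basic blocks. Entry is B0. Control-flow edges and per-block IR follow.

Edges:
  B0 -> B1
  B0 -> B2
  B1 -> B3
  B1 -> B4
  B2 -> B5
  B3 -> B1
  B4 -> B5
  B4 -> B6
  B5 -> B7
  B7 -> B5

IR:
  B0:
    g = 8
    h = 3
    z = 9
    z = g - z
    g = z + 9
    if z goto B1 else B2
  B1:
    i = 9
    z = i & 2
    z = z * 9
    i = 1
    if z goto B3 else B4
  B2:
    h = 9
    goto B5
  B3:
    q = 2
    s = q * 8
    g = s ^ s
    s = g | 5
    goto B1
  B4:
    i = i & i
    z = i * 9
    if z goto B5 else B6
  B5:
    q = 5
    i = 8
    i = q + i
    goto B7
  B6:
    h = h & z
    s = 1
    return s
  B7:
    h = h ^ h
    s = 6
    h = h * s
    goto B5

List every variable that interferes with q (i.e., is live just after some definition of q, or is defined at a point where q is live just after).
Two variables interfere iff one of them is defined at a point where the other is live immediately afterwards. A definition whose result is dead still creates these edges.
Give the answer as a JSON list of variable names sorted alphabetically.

Per-block:
  B0 def {g,h,z} use ∅
  B1 def {i,z} use ∅
  B2 def {h} use ∅
  B3 def {g,q,s} use ∅
  B4 def {i,z} use {i}
  B5 def {i,q} use ∅
  B6 def {h,s} use {h,z}
  B7 def {h,s} use {h}

Liveness:
  B0: in=∅ out={h}
  B1: in={h} out={h,i}
  B2: in=∅ out={h}
  B3: in={h} out={h}
  B4: in={h,i} out={h,z}
  B5: in={h} out={h}
  B6: in={h,z} out=∅
  B7: in={h} out={h}

Interfere edges:
  g: {h,z}
  h: {g,i,q,s,z}
  i: {h,q,z}
  q: {h,i}
  s: {h}
  z: {g,h,i}

N(q) = ["h", "i"]

Answer: ["h", "i"]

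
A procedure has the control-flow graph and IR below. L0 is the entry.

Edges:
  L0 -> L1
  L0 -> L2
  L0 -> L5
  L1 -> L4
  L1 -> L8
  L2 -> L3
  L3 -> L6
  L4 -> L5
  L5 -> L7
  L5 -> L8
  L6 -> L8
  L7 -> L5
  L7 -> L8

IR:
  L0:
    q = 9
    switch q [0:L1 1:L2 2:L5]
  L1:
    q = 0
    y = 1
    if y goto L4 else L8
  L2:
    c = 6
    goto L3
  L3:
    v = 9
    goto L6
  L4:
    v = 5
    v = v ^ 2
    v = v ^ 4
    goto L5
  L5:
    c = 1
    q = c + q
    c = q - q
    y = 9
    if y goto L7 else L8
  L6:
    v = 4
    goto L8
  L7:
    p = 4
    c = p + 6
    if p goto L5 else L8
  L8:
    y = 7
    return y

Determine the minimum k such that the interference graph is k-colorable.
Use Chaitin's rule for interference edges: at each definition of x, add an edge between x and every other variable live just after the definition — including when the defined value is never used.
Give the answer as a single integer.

Answer: 3

Working:
Per-block:
  L0: def={q} ue=∅
  L1: def={q,y} ue=∅
  L2: def={c} ue=∅
  L3: def={v} ue=∅
  L4: def={v} ue=∅
  L5: def={c,q,y} ue={q}
  L6: def={v} ue=∅
  L7: def={c,p} ue=∅
  L8: def={y} ue=∅

Backward fixpoint:
  live L0: ∅→{q}
  live L1: ∅→{q}
  live L2: ∅→∅
  live L3: ∅→∅
  live L4: {q}→{q}
  live L5: {q}→{q}
  live L6: ∅→∅
  live L7: {q}→{q}
  live L8: ∅→∅

Interfere edges:
  c — {p,q}
  p — {c,q}
  q — {c,p,v,y}
  v — {q}
  y — {q}

Colouring:
  clique {c,p,q} ⇒ need ≥ 3
  3-colouring: r0={q}  r1={c,v,y}  r2={p}
  χ = 3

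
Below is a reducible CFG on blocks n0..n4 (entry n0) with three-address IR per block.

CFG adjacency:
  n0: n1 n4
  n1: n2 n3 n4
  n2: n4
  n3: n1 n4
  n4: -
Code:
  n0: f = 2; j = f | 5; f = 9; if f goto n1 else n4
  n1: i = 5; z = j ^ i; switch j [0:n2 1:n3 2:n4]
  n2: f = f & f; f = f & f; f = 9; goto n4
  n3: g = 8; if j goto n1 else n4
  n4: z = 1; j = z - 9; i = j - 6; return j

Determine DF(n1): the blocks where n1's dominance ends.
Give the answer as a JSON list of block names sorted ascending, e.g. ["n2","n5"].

idom tree: n1←n0 n2←n1 n3←n1 n4←n0
Join-block Dom:
  n1: preds {n0,n3}: {n0} ∩ {n0,n1,n3} = {n0}; idom=n0
  n4: preds {n0,n1,n2,n3}: {n0} ∩ {n0,n1} ∩ {n0,n1,n2} ∩ {n0,n1,n3} = {n0}; idom=n0

Frontier:
  n1←n0: walk · to n0
  n1←n3: walk n3→n1 to n0
  n4←n0: walk · to n0
  n4←n1: walk n1 to n0
  n4←n2: walk n2→n1 to n0
  n4←n3: walk n3→n1 to n0
  n0: DF=∅
  n1: DF={n1,n4}
  n2: DF={n4}
  n3: DF={n1,n4}
  n4: DF=∅

DF(n1) = ["n1", "n4"]

Answer: ["n1", "n4"]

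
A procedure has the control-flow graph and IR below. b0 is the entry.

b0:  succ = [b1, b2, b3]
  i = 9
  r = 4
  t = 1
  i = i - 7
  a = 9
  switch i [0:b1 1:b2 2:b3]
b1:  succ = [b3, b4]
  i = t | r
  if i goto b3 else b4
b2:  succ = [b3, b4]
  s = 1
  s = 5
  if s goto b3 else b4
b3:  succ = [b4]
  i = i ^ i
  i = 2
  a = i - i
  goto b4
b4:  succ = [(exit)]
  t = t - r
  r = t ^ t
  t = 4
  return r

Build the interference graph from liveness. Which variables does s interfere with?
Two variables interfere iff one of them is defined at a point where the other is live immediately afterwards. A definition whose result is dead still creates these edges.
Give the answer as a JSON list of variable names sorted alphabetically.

Answer: ["i", "r", "t"]

Working:
Block summaries:
  b0: {a,i,r,t} / ∅
  b1: {i} / {r,t}
  b2: {s} / ∅
  b3: {a,i} / {i}
  b4: {r,t} / {r,t}

Live sets:
  live b0: ∅→{i,r,t}
  live b1: {r,t}→{i,r,t}
  live b2: {i,r,t}→{i,r,t}
  live b3: {i,r,t}→{r,t}
  live b4: {r,t}→∅

Conflict graph:
  a↔{i,r,t}
  i↔{a,r,s,t}
  r↔{a,i,s,t}
  s↔{i,r,t}
  t↔{a,i,r,s}

N(s) = ["i", "r", "t"]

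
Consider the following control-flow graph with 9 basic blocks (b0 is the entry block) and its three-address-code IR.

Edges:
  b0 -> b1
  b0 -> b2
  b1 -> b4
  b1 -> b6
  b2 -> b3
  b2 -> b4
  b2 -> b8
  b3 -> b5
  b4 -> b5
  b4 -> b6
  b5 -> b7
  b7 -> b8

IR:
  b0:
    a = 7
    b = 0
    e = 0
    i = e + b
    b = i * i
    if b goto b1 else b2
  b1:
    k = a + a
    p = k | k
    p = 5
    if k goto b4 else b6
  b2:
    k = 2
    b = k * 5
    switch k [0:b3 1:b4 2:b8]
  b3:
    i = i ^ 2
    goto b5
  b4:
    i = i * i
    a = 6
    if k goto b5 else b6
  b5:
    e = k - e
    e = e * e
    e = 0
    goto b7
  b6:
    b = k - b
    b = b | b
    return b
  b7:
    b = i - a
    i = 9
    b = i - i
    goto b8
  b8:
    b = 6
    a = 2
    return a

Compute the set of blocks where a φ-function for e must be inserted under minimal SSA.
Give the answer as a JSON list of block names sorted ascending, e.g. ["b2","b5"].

idom tree: b1←b0 b2←b0 b3←b2 b4←b0 b5←b0 b6←b0 b7←b5 b8←b0
Dom∩ at merges:
  b4: preds {b1,b2}: {b0,b1} ∩ {b0,b2} = {b0}; idom=b0
  b5: preds {b3,b4}: {b0,b2,b3} ∩ {b0,b4} = {b0}; idom=b0
  b6: preds {b1,b4}: {b0,b1} ∩ {b0,b4} = {b0}; idom=b0
  b8: preds {b2,b7}: {b0,b2} ∩ {b0,b5,b7} = {b0}; idom=b0

DF walk-up:
  b4←b1: walk b1 to b0
  b4←b2: walk b2 to b0
  b5←b3: walk b3→b2 to b0
  b5←b4: walk b4 to b0
  b6←b1: walk b1 to b0
  b6←b4: walk b4 to b0
  b8←b2: walk b2 to b0
  b8←b7: walk b7→b5 to b0
  b0 → ∅
  b1 → {b4,b6}
  b2 → {b4,b5,b8}
  b3 → {b5}
  b4 → {b5,b6}
  b5 → {b8}
  b6 → ∅
  b7 → {b8}
  b8 → ∅

φ for e: defs {b0,b5}
  DF⁺ = {b8}

Answer: ["b8"]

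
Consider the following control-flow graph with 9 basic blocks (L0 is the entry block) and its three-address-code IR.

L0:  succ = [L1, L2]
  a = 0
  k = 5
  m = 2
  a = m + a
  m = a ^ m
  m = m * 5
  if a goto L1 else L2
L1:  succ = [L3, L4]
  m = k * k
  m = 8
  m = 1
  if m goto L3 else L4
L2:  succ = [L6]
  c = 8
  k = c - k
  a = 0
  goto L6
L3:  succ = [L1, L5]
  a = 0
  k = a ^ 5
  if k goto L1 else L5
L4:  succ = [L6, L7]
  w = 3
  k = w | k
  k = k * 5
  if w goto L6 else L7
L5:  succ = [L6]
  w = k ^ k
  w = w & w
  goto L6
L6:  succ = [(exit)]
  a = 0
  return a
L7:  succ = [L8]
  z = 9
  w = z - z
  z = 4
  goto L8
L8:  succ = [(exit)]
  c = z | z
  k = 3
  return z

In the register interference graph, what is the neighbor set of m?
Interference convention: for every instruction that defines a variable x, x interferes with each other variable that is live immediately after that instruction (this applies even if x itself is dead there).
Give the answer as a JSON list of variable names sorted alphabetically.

Answer: ["a", "k"]

Analysis:
def/use:
  L0 def {a,k,m} use ∅
  L1 def {m} use {k}
  L2 def {a,c,k} use {k}
  L3 def {a,k} use ∅
  L4 def {k,w} use {k}
  L5 def {w} use {k}
  L6 def {a} use ∅
  L7 def {w,z} use ∅
  L8 def {c,k} use {z}

Backward fixpoint:
  L0: in=∅ out={k}
  L1: in={k} out={k}
  L2: in={k} out=∅
  L3: in=∅ out={k}
  L4: in={k} out=∅
  L5: in={k} out=∅
  L6: in=∅ out=∅
  L7: in=∅ out={z}
  L8: in={z} out=∅

Interference:
  a↔{k,m}
  c↔{k,z}
  k↔{a,c,m,w,z}
  m↔{a,k}
  w↔{k}
  z↔{c,k}

N(m) = ["a", "k"]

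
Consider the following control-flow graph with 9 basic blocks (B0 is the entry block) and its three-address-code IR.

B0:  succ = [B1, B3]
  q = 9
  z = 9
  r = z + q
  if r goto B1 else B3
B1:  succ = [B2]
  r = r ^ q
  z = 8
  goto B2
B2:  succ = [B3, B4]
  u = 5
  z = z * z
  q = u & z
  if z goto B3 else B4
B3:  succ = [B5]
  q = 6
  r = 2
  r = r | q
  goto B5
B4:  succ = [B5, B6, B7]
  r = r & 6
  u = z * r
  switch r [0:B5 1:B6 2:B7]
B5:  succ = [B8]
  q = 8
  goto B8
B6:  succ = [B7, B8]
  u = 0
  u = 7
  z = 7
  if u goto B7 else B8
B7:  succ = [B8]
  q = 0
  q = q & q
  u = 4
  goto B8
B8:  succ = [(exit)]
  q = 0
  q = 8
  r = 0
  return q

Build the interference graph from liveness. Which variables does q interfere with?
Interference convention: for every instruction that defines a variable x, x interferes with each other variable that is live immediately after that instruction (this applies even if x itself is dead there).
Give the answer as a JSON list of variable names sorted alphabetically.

Answer: ["r", "z"]

Derivation:
Block summaries:
  B0 def {q,r,z} use ∅
  B1 def {r,z} use {q,r}
  B2 def {q,u,z} use {z}
  B3 def {q,r} use ∅
  B4 def {r,u} use {r,z}
  B5 def {q} use ∅
  B6 def {u,z} use ∅
  B7 def {q,u} use ∅
  B8 def {q,r} use ∅

Backward fixpoint:
  live B0: ∅→{q,r}
  live B1: {q,r}→{r,z}
  live B2: {r,z}→{r,z}
  live B3: ∅→∅
  live B4: {r,z}→∅
  live B5: ∅→∅
  live B6: ∅→∅
  live B7: ∅→∅
  live B8: ∅→∅

Interfere edges:
  q: {r,z}
  r: {q,u,z}
  u: {r,z}
  z: {q,r,u}

N(q) = ["r", "z"]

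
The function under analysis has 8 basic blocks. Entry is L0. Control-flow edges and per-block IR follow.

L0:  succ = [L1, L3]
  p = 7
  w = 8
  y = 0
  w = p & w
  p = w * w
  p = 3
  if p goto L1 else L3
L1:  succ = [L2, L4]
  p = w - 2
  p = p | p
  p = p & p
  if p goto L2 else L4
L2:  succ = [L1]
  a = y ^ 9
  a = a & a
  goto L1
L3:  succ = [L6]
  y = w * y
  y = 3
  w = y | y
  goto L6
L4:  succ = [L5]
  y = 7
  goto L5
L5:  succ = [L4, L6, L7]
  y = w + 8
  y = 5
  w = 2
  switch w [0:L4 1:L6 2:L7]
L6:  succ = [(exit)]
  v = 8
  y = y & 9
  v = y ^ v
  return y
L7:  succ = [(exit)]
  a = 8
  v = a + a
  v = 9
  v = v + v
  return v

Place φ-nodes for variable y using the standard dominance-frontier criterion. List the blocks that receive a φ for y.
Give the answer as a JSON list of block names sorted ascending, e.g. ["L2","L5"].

idom tree: L1←L0 L2←L1 L3←L0 L4←L1 L5←L4 L6←L0 L7←L5
Dom∩ at merges:
  L1: preds {L0,L2}: {L0} ∩ {L0,L1,L2} = {L0}; idom=L0
  L4: preds {L1,L5}: {L0,L1} ∩ {L0,L1,L4,L5} = {L0,L1}; idom=L1
  L6: preds {L3,L5}: {L0,L3} ∩ {L0,L1,L4,L5} = {L0}; idom=L0

Frontier:
  L1←L0: walk · to L0
  L1←L2: walk L2→L1 to L0
  L4←L1: walk · to L1
  L4←L5: walk L5→L4 to L1
  L6←L3: walk L3 to L0
  L6←L5: walk L5→L4→L1 to L0
  L0 → ∅
  L1 → {L1,L6}
  L2 → {L1}
  L3 → {L6}
  L4 → {L4,L6}
  L5 → {L4,L6}
  L6 → ∅
  L7 → ∅

φ for y: defs {L0,L3,L4,L5,L6}
  DF⁺ = {L4,L6}

Answer: ["L4", "L6"]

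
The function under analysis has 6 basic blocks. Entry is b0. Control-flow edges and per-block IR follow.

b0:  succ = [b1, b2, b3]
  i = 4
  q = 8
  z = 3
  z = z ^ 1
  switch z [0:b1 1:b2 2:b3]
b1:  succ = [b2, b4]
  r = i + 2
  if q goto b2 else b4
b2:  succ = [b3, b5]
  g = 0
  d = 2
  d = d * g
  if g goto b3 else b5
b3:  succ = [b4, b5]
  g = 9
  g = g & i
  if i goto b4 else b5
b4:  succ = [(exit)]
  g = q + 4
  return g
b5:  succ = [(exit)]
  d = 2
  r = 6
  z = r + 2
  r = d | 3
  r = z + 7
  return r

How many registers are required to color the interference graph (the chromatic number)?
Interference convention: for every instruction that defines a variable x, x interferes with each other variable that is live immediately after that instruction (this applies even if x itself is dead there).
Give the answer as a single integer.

Answer: 5

Analysis:
def/use:
  b0: def={i,q,z} ue=∅
  b1: def={r} ue={i,q}
  b2: def={d,g} ue=∅
  b3: def={g} ue={i}
  b4: def={g} ue={q}
  b5: def={d,r,z} ue=∅

Liveness:
  b0 li=∅ lo={i,q}
  b1 li={i,q} lo={i,q}
  b2 li={i,q} lo={i,q}
  b3 li={i,q} lo={q}
  b4 li={q} lo=∅
  b5 li=∅ lo=∅

Interference:
  d↔{g,i,q,r,z}
  g↔{d,i,q}
  i↔{d,g,q,r,z}
  q↔{d,g,i,r,z}
  r↔{d,i,q,z}
  z↔{d,i,q,r}

Colouring:
  clique {d,i,q,r,z} ⇒ need ≥ 5
  assign d→r0 g→r3 i→r1 q→r2 r→r3 z→r4 — no edge inside a register ⇒ χ ≤ 5
  χ = 5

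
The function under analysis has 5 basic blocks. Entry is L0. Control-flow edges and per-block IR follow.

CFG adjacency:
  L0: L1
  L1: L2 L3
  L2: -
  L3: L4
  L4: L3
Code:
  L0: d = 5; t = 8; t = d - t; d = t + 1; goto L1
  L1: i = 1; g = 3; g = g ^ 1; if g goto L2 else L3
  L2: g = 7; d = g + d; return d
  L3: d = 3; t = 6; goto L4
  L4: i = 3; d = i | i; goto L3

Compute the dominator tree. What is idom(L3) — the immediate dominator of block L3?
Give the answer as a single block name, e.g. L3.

idom tree: L1←L0 L2←L1 L3←L1 L4←L3
Join-block Dom:
  L3: preds {L1,L4}: {L0,L1} ∩ {L0,L1,L3,L4} = {L0,L1}; idom=L1

idom(L3) = L1

Answer: L1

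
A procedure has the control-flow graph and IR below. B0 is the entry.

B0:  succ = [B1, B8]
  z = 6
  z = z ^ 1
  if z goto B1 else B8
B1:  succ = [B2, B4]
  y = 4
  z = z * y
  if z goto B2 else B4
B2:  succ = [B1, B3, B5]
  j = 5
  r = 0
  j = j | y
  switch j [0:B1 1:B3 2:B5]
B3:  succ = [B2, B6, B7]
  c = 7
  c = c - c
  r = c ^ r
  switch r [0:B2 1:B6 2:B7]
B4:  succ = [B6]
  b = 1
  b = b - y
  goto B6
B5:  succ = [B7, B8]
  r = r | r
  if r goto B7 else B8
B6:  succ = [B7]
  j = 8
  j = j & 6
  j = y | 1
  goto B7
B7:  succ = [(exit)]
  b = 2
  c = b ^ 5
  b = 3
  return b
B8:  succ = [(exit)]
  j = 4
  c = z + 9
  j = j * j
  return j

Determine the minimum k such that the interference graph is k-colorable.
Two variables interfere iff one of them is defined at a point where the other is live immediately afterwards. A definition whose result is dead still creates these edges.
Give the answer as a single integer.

Answer: 5

Derivation:
Per-block:
  B0: {z} / ∅
  B1: {y,z} / {z}
  B2: {j,r} / {y}
  B3: {c,r} / {r}
  B4: {b} / {y}
  B5: {r} / {r}
  B6: {j} / {y}
  B7: {b,c} / ∅
  B8: {c,j} / {z}

Backward fixpoint:
  live B0: ∅→{z}
  live B1: {z}→{y,z}
  live B2: {y,z}→{r,y,z}
  live B3: {r,y,z}→{y,z}
  live B4: {y}→{y}
  live B5: {r,z}→{z}
  live B6: {y}→∅
  live B7: ∅→∅
  live B8: {z}→∅

Interfere edges:
  b: {y}
  c: {j,r,y,z}
  j: {c,r,y,z}
  r: {c,j,y,z}
  y: {b,c,j,r,z}
  z: {c,j,r,y}

Chromatic number:
  clique {c,j,r,y,z} ⇒ need ≥ 5
  assign b→c1 c→c1 j→c2 r→c3 y→c0 z→c4 — no edge inside a register ⇒ χ ≤ 5
  χ = 5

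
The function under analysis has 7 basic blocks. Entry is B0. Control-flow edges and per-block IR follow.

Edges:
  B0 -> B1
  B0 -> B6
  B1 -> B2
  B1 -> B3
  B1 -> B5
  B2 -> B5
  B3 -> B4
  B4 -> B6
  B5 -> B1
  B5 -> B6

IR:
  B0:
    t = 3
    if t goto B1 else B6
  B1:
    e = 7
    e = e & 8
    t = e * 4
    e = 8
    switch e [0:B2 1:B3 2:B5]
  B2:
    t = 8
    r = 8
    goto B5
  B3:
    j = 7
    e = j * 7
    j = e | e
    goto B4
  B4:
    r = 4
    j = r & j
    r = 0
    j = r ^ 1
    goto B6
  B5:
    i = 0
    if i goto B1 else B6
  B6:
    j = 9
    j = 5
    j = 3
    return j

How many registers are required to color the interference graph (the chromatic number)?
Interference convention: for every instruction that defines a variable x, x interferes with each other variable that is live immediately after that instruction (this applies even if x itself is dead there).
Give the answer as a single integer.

Answer: 2

Derivation:
def/use:
  B0: {t} / ∅
  B1: {e,t} / ∅
  B2: {r,t} / ∅
  B3: {e,j} / ∅
  B4: {j,r} / {j}
  B5: {i} / ∅
  B6: {j} / ∅

Liveness:
  live B0: ∅→∅
  live B1: ∅→∅
  live B2: ∅→∅
  live B3: ∅→{j}
  live B4: {j}→∅
  live B5: ∅→∅
  live B6: ∅→∅

Interference:
  e↔∅
  i↔∅
  j↔{r}
  r↔{j}
  t↔∅

Colouring:
  clique {j,r} ⇒ need ≥ 2
  assign e→r0 i→r0 j→r0 r→r1 t→r0 — no edge inside a register ⇒ χ ≤ 2
  χ = 2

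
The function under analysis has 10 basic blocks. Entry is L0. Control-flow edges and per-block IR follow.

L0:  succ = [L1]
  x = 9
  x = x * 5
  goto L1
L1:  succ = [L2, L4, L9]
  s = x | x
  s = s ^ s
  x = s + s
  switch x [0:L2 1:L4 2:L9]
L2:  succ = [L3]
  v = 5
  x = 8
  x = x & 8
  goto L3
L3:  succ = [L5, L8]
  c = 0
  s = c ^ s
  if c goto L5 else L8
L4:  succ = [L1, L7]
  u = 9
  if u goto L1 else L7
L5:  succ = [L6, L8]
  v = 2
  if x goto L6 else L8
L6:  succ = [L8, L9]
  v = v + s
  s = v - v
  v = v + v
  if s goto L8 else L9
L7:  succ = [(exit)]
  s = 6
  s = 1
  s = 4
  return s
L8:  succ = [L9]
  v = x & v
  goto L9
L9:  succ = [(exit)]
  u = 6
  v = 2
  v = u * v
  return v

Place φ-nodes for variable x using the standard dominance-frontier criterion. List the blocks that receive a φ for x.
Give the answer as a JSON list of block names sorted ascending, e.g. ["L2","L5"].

idom tree: L1←L0 L2←L1 L3←L2 L4←L1 L5←L3 L6←L5 L7←L4 L8←L3 L9←L1
Join-block Dom:
  L1: preds {L0,L4}: {L0} ∩ {L0,L1,L4} = {L0}; idom=L0
  L8: preds {L3,L5,L6}: {L0,L1,L2,L3} ∩ {L0,L1,L2,L3,L5} ∩ {L0,L1,L2,L3,L5,L6} = {L0,L1,L2,L3}; idom=L3
  L9: preds {L1,L6,L8}: {L0,L1} ∩ {L0,L1,L2,L3,L5,L6} ∩ {L0,L1,L2,L3,L8} = {L0,L1}; idom=L1

DF derivation:
  join L1 pred L0: · stop@L0
  join L1 pred L4: L4→L1 stop@L0
  join L8 pred L3: · stop@L3
  join L8 pred L5: L5 stop@L3
  join L8 pred L6: L6→L5 stop@L3
  join L9 pred L1: · stop@L1
  join L9 pred L6: L6→L5→L3→L2 stop@L1
  join L9 pred L8: L8→L3→L2 stop@L1
  L0 → ∅
  L1 → {L1}
  L2 → {L9}
  L3 → {L9}
  L4 → {L1}
  L5 → {L8,L9}
  L6 → {L8,L9}
  L7 → ∅
  L8 → {L9}
  L9 → ∅

φ for x: defs {L0,L1,L2}
  DF⁺ = {L1,L9}

Answer: ["L1", "L9"]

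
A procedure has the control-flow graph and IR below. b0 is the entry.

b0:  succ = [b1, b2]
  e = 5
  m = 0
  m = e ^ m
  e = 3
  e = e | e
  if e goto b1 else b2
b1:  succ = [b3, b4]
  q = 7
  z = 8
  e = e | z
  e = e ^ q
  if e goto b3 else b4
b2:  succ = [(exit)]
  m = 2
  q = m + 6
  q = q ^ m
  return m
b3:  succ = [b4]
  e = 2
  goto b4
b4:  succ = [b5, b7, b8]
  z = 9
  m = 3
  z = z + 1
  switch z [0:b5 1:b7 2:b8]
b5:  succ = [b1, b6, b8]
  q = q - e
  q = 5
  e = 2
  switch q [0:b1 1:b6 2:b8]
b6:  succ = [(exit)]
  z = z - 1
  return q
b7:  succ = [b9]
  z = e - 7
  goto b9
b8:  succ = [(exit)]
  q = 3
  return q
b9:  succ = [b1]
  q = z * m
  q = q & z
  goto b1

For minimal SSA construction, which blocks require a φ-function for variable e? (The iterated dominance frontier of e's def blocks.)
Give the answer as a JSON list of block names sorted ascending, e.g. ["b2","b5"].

Answer: ["b1", "b4", "b8"]

Derivation:
idom tree: b1←b0 b2←b0 b3←b1 b4←b1 b5←b4 b6←b5 b7←b4 b8←b4 b9←b7
Dom∩ at merges:
  b1: preds {b0,b5,b9}: {b0} ∩ {b0,b1,b4,b5} ∩ {b0,b1,b4,b7,b9} = {b0}; idom=b0
  b4: preds {b1,b3}: {b0,b1} ∩ {b0,b1,b3} = {b0,b1}; idom=b1
  b8: preds {b4,b5}: {b0,b1,b4} ∩ {b0,b1,b4,b5} = {b0,b1,b4}; idom=b4

Frontier:
  join b1 pred b0: · stop@b0
  join b1 pred b5: b5→b4→b1 stop@b0
  join b1 pred b9: b9→b7→b4→b1 stop@b0
  join b4 pred b1: · stop@b1
  join b4 pred b3: b3 stop@b1
  join b8 pred b4: · stop@b4
  join b8 pred b5: b5 stop@b4
  DF(b0)=∅
  DF(b1)={b1}
  DF(b2)=∅
  DF(b3)={b4}
  DF(b4)={b1}
  DF(b5)={b1,b8}
  DF(b6)=∅
  DF(b7)={b1}
  DF(b8)=∅
  DF(b9)={b1}

φ for e: defs {b0,b1,b3,b5}
  DF⁺ = {b1,b4,b8}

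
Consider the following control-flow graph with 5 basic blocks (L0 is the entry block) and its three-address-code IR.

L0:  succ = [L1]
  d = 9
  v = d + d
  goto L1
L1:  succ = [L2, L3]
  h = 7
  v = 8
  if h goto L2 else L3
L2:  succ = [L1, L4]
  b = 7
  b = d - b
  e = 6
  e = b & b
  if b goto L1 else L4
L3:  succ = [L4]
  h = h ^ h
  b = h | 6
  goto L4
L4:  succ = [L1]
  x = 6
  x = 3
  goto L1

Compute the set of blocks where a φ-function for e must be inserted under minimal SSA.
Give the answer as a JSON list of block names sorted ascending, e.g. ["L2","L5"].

Answer: ["L1", "L4"]

Analysis:
idom tree: L1←L0 L2←L1 L3←L1 L4←L1
Dom∩ at merges:
  L1: preds {L0,L2,L4}: {L0} ∩ {L0,L1,L2} ∩ {L0,L1,L4} = {L0}; idom=L0
  L4: preds {L2,L3}: {L0,L1,L2} ∩ {L0,L1,L3} = {L0,L1}; idom=L1

DF walk-up:
  L1←L0: walk · to L0
  L1←L2: walk L2→L1 to L0
  L1←L4: walk L4→L1 to L0
  L4←L2: walk L2 to L1
  L4←L3: walk L3 to L1
  DF(L0)=∅
  DF(L1)={L1}
  DF(L2)={L1,L4}
  DF(L3)={L4}
  DF(L4)={L1}

φ for e: defs {L2}
  DF⁺ = {L1,L4}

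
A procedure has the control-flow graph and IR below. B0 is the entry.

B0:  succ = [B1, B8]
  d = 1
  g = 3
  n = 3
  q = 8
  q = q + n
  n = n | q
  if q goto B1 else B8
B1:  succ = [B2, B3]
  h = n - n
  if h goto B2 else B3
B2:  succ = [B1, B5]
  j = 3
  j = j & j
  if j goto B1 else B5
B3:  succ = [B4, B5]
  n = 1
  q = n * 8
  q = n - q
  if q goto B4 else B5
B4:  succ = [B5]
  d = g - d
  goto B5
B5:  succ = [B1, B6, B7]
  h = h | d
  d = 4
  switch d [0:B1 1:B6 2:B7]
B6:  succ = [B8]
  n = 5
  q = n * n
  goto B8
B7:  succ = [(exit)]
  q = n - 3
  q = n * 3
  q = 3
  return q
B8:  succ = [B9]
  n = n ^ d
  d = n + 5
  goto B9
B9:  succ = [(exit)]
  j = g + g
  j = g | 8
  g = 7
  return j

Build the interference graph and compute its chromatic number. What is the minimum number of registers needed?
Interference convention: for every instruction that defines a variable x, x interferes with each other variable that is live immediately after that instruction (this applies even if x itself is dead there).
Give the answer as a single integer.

def/use:
  B0 def {d,g,n,q} use ∅
  B1 def {h} use {n}
  B2 def {j} use ∅
  B3 def {n,q} use ∅
  B4 def {d} use {d,g}
  B5 def {d,h} use {d,h}
  B6 def {n,q} use ∅
  B7 def {q} use {n}
  B8 def {d,n} use {d,n}
  B9 def {g,j} use {g}

Live sets:
  live B0: ∅→{d,g,n}
  live B1: {d,g,n}→{d,g,h,n}
  live B2: {d,g,h,n}→{d,g,h,n}
  live B3: {d,g,h}→{d,g,h,n}
  live B4: {d,g,h,n}→{d,g,h,n}
  live B5: {d,g,h,n}→{d,g,n}
  live B6: {d,g}→{d,g,n}
  live B7: {n}→∅
  live B8: {d,g,n}→{g}
  live B9: {g}→∅

Interfere edges:
  d — {g,h,j,n,q}
  g — {d,h,j,n,q}
  h — {d,g,j,n,q}
  j — {d,g,h,n}
  n — {d,g,h,j,q}
  q — {d,g,h,n}

Chromatic number:
  {d,g,h,j,n} pairwise interfere (5-clique) ⇒ χ ≥ 5
  5-colouring: c0={d}  c1={g}  c2={h}  c3={n}  c4={j,q}
  χ = 5

Answer: 5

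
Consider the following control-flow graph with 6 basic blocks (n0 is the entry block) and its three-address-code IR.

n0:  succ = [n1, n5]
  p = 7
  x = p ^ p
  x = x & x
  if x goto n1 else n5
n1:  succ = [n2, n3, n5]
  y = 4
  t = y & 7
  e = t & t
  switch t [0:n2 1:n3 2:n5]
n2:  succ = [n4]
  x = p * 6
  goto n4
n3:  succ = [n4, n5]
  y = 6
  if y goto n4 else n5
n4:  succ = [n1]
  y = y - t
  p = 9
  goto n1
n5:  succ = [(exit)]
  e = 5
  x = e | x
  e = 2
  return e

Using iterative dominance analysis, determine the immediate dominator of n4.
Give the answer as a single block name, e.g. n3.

idom tree: n1←n0 n2←n1 n3←n1 n4←n1 n5←n0
Dom∩ at merges:
  n1: preds {n0,n4}: {n0} ∩ {n0,n1,n4} = {n0}; idom=n0
  n4: preds {n2,n3}: {n0,n1,n2} ∩ {n0,n1,n3} = {n0,n1}; idom=n1
  n5: preds {n0,n1,n3}: {n0} ∩ {n0,n1} ∩ {n0,n1,n3} = {n0}; idom=n0

idom(n4) = n1

Answer: n1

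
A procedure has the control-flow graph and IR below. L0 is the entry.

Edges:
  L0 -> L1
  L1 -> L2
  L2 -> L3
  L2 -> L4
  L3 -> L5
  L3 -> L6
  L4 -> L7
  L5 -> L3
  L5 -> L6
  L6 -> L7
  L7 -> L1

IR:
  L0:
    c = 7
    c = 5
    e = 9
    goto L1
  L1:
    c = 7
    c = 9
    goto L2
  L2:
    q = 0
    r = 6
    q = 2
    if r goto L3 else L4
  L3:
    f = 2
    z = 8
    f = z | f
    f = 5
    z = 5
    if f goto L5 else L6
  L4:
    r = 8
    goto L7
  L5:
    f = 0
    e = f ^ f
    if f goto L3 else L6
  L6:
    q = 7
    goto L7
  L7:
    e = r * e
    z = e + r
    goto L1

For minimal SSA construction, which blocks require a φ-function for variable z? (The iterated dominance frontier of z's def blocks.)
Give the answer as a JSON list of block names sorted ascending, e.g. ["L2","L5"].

Answer: ["L1", "L3", "L7"]

Analysis:
idom tree: L1←L0 L2←L1 L3←L2 L4←L2 L5←L3 L6←L3 L7←L2
Join-block Dom:
  L1: preds {L0,L7}: {L0} ∩ {L0,L1,L2,L7} = {L0}; idom=L0
  L3: preds {L2,L5}: {L0,L1,L2} ∩ {L0,L1,L2,L3,L5} = {L0,L1,L2}; idom=L2
  L6: preds {L3,L5}: {L0,L1,L2,L3} ∩ {L0,L1,L2,L3,L5} = {L0,L1,L2,L3}; idom=L3
  L7: preds {L4,L6}: {L0,L1,L2,L4} ∩ {L0,L1,L2,L3,L6} = {L0,L1,L2}; idom=L2

DF walk-up:
  join L1 pred L0: · stop@L0
  join L1 pred L7: L7→L2→L1 stop@L0
  join L3 pred L2: · stop@L2
  join L3 pred L5: L5→L3 stop@L2
  join L6 pred L3: · stop@L3
  join L6 pred L5: L5 stop@L3
  join L7 pred L4: L4 stop@L2
  join L7 pred L6: L6→L3 stop@L2
  L0 → ∅
  L1 → {L1}
  L2 → {L1}
  L3 → {L3,L7}
  L4 → {L7}
  L5 → {L3,L6}
  L6 → {L7}
  L7 → {L1}

φ for z: defs {L3,L7}
  DF⁺ = {L1,L3,L7}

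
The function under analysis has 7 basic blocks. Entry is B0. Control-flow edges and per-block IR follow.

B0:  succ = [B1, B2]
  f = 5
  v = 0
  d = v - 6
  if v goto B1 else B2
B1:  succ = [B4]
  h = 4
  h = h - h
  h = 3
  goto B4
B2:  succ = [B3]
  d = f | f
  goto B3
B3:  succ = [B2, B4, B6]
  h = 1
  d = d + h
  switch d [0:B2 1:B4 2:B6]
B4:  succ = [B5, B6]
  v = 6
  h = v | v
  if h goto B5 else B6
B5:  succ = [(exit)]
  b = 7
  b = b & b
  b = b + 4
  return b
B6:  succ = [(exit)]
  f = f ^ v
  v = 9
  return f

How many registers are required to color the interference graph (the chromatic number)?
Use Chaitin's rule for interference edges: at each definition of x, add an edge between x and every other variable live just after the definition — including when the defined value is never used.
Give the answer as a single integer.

Answer: 4

Working:
Block summaries:
  B0: def={d,f,v} ue=∅
  B1: def={h} ue=∅
  B2: def={d} ue={f}
  B3: def={d,h} ue={d}
  B4: def={h,v} ue=∅
  B5: def={b} ue=∅
  B6: def={f,v} ue={f,v}

Live sets:
  B0: in=∅ out={f,v}
  B1: in={f} out={f}
  B2: in={f,v} out={d,f,v}
  B3: in={d,f,v} out={f,v}
  B4: in={f} out={f,v}
  B5: in=∅ out=∅
  B6: in={f,v} out=∅

Conflict graph:
  b — ∅
  d — {f,h,v}
  f — {d,h,v}
  h — {d,f,v}
  v — {d,f,h}

Colouring:
  {d,f,h,v} pairwise interfere (4-clique) ⇒ χ ≥ 4
  assign b→r0 d→r0 f→r1 h→r2 v→r3 — no edge inside a register ⇒ χ ≤ 4
  χ = 4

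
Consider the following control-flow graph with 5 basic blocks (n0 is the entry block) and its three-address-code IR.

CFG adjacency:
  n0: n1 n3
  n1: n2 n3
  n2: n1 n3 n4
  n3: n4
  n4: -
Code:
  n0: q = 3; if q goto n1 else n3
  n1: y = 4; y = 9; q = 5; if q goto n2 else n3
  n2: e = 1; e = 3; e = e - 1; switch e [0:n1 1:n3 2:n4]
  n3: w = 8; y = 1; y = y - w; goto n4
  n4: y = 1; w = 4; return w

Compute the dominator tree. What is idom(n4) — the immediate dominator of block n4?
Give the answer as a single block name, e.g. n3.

idom tree: n1←n0 n2←n1 n3←n0 n4←n0
Dom at joins:
  n1: preds {n0,n2}: {n0} ∩ {n0,n1,n2} = {n0}; idom=n0
  n3: preds {n0,n1,n2}: {n0} ∩ {n0,n1} ∩ {n0,n1,n2} = {n0}; idom=n0
  n4: preds {n2,n3}: {n0,n1,n2} ∩ {n0,n3} = {n0}; idom=n0

idom(n4) = n0

Answer: n0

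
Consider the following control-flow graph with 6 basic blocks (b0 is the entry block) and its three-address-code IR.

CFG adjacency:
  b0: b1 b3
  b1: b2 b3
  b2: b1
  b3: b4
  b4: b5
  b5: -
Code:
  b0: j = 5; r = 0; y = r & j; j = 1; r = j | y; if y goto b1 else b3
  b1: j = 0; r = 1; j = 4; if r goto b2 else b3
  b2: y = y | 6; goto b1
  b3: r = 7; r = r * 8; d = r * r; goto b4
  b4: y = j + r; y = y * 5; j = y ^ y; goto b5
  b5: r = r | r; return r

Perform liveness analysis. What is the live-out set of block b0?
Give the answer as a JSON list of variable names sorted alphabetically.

def/use:
  b0: def={j,r,y} ue=∅
  b1: def={j,r} ue=∅
  b2: def={y} ue={y}
  b3: def={d,r} ue=∅
  b4: def={j,y} ue={j,r}
  b5: def={r} ue={r}

Liveness:
  b0: in=∅ out={j,y}
  b1: in={y} out={j,y}
  b2: in={y} out={y}
  b3: in={j} out={j,r}
  b4: in={j,r} out={r}
  b5: in={r} out=∅

live-out(b0) = ["j", "y"]

Answer: ["j", "y"]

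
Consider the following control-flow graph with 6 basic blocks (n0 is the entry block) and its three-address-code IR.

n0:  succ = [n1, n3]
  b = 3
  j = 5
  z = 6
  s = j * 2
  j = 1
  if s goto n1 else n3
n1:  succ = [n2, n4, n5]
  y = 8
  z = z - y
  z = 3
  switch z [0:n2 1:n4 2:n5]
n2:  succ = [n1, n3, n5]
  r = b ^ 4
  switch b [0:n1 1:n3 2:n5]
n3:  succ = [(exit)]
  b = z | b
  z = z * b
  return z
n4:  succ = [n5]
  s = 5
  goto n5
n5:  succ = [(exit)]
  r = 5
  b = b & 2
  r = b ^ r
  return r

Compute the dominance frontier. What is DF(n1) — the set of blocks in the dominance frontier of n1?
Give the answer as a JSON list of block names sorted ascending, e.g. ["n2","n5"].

idom tree: n1←n0 n2←n1 n3←n0 n4←n1 n5←n1
Dom∩ at merges:
  n1: preds {n0,n2}: {n0} ∩ {n0,n1,n2} = {n0}; idom=n0
  n3: preds {n0,n2}: {n0} ∩ {n0,n1,n2} = {n0}; idom=n0
  n5: preds {n1,n2,n4}: {n0,n1} ∩ {n0,n1,n2} ∩ {n0,n1,n4} = {n0,n1}; idom=n1

DF derivation:
  n1←n0: walk · to n0
  n1←n2: walk n2→n1 to n0
  n3←n0: walk · to n0
  n3←n2: walk n2→n1 to n0
  n5←n1: walk · to n1
  n5←n2: walk n2 to n1
  n5←n4: walk n4 to n1
  n0: DF=∅
  n1: DF={n1,n3}
  n2: DF={n1,n3,n5}
  n3: DF=∅
  n4: DF={n5}
  n5: DF=∅

DF(n1) = ["n1", "n3"]

Answer: ["n1", "n3"]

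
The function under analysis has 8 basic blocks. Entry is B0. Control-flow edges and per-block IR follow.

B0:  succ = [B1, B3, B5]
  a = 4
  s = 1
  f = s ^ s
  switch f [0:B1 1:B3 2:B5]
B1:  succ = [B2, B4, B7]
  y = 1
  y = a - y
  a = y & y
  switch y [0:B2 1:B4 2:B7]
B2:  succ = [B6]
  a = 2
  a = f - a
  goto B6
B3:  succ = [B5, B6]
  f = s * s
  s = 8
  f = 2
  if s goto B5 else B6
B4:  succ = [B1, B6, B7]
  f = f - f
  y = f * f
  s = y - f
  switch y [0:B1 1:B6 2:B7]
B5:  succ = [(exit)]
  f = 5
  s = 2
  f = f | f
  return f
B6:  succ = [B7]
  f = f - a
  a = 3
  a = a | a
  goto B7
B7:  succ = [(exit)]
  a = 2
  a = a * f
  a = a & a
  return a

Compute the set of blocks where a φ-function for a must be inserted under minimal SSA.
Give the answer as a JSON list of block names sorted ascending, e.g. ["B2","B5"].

idom tree: B1←B0 B2←B1 B3←B0 B4←B1 B5←B0 B6←B0 B7←B0
Join-block Dom:
  B1: preds {B0,B4}: {B0} ∩ {B0,B1,B4} = {B0}; idom=B0
  B5: preds {B0,B3}: {B0} ∩ {B0,B3} = {B0}; idom=B0
  B6: preds {B2,B3,B4}: {B0,B1,B2} ∩ {B0,B3} ∩ {B0,B1,B4} = {B0}; idom=B0
  B7: preds {B1,B4,B6}: {B0,B1} ∩ {B0,B1,B4} ∩ {B0,B6} = {B0}; idom=B0

Frontier:
  B1←B0: walk · to B0
  B1←B4: walk B4→B1 to B0
  B5←B0: walk · to B0
  B5←B3: walk B3 to B0
  B6←B2: walk B2→B1 to B0
  B6←B3: walk B3 to B0
  B6←B4: walk B4→B1 to B0
  B7←B1: walk B1 to B0
  B7←B4: walk B4→B1 to B0
  B7←B6: walk B6 to B0
  B0 → ∅
  B1 → {B1,B6,B7}
  B2 → {B6}
  B3 → {B5,B6}
  B4 → {B1,B6,B7}
  B5 → ∅
  B6 → {B7}
  B7 → ∅

φ for a: defs {B0,B1,B2,B6,B7}
  DF⁺ = {B1,B6,B7}

Answer: ["B1", "B6", "B7"]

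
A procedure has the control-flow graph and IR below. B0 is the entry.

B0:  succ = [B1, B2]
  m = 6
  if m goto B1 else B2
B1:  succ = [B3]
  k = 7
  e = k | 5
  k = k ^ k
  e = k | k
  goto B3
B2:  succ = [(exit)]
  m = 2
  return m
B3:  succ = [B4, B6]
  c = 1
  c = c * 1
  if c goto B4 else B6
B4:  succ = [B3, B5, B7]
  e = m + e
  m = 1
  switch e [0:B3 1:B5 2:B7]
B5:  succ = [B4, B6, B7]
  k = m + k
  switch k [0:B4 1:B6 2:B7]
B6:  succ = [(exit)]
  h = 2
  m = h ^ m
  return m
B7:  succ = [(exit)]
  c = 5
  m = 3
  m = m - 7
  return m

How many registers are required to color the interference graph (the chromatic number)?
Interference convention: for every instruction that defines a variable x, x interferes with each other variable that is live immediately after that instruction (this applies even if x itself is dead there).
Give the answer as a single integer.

def/use:
  B0: {m} / ∅
  B1: {e,k} / ∅
  B2: {m} / ∅
  B3: {c} / ∅
  B4: {e,m} / {e,m}
  B5: {k} / {k,m}
  B6: {h,m} / {m}
  B7: {c,m} / ∅

Backward fixpoint:
  B0: in=∅ out={m}
  B1: in={m} out={e,k,m}
  B2: in=∅ out=∅
  B3: in={e,k,m} out={e,k,m}
  B4: in={e,k,m} out={e,k,m}
  B5: in={e,k,m} out={e,k,m}
  B6: in={m} out=∅
  B7: in=∅ out=∅

Conflict graph:
  c — {e,k,m}
  e — {c,k,m}
  h — {m}
  k — {c,e,m}
  m — {c,e,h,k}

Registers:
  clique {c,e,k,m} ⇒ need ≥ 4
  assign c→R1 e→R2 h→R1 k→R3 m→R0 — no edge inside a register ⇒ χ ≤ 4
  χ = 4

Answer: 4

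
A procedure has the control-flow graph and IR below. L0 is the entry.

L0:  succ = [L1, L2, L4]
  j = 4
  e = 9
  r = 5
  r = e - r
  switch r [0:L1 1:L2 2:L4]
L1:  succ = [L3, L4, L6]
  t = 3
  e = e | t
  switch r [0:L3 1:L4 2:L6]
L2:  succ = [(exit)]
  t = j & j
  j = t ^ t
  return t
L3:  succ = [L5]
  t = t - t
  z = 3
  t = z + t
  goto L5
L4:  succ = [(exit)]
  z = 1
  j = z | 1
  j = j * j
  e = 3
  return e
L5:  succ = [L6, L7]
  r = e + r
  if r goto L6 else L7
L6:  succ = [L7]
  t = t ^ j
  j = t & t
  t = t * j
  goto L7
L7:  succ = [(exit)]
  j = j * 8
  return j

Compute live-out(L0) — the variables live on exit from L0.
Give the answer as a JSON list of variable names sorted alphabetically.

def/use:
  L0: def={e,j,r} ue=∅
  L1: def={e,t} ue={e,r}
  L2: def={j,t} ue={j}
  L3: def={t,z} ue={t}
  L4: def={e,j,z} ue=∅
  L5: def={r} ue={e,r}
  L6: def={j,t} ue={j,t}
  L7: def={j} ue={j}

Liveness:
  L0 li=∅ lo={e,j,r}
  L1 li={e,j,r} lo={e,j,r,t}
  L2 li={j} lo=∅
  L3 li={e,j,r,t} lo={e,j,r,t}
  L4 li=∅ lo=∅
  L5 li={e,j,r,t} lo={j,t}
  L6 li={j,t} lo={j}
  L7 li={j} lo=∅

live-out(L0) = ["e", "j", "r"]

Answer: ["e", "j", "r"]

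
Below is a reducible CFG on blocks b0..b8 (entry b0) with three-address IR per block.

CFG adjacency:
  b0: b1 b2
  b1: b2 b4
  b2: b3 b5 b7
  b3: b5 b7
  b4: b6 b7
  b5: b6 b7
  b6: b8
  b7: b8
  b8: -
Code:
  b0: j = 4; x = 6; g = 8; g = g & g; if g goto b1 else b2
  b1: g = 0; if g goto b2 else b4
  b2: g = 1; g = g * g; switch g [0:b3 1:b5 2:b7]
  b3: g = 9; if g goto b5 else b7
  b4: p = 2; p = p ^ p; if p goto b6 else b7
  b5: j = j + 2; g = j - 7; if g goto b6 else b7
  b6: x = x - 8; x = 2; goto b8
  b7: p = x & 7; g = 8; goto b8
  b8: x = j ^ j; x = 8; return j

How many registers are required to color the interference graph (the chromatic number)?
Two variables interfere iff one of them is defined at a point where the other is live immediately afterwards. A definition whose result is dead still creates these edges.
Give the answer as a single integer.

def/use:
  b0: {g,j,x} / ∅
  b1: {g} / ∅
  b2: {g} / ∅
  b3: {g} / ∅
  b4: {p} / ∅
  b5: {g,j} / {j}
  b6: {x} / {x}
  b7: {g,p} / {x}
  b8: {x} / {j}

Backward fixpoint:
  live b0: ∅→{j,x}
  live b1: {j,x}→{j,x}
  live b2: {j,x}→{j,x}
  live b3: {j,x}→{j,x}
  live b4: {j,x}→{j,x}
  live b5: {j,x}→{j,x}
  live b6: {j,x}→{j}
  live b7: {j,x}→{j}
  live b8: {j}→∅

Interfere edges:
  g↔{j,x}
  j↔{g,p,x}
  p↔{j,x}
  x↔{g,j,p}

Colouring:
  {g,j,x} pairwise interfere (3-clique) ⇒ χ ≥ 3
  3-colouring: R0={j}  R1={x}  R2={g,p}
  χ = 3

Answer: 3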